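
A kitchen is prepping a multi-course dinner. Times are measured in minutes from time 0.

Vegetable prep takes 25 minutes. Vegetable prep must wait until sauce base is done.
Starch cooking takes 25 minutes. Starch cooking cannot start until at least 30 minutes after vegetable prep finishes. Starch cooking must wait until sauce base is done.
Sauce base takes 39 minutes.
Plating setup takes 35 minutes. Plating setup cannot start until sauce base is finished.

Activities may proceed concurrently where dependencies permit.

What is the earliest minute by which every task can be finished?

119

Nothing blocks sauce base, so it runs from minute 0 to minute 39.
Plating setup waits on sauce base (finishes minute 39), so it starts at minute 39 and finishes at 39 + 35 = minute 74.
After sauce base (finishes minute 39), vegetable prep can start at minute 39 and finishes at minute 64.
Starch cooking cannot start until vegetable prep (finishes minute 64, plus 30-minute gap → minute 94); sauce base (finishes minute 39). The controlling bound is minute 94, so starch cooking finishes at 94 + 25 = minute 119.
All tasks are finished once the last one completes. Finish times: Sauce base at 39, Vegetable prep at 64, Starch cooking at 119, Plating setup at 74. The latest is minute 119.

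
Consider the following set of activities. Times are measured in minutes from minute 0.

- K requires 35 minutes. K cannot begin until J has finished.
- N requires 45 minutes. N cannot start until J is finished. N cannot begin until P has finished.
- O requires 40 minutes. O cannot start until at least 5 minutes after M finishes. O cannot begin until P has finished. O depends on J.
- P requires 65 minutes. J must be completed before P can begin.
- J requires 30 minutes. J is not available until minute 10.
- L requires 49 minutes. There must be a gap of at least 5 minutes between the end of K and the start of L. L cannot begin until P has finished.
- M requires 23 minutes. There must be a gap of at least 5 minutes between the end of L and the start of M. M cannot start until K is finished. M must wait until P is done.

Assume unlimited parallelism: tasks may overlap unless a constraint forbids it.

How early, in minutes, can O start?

J waits on its own release at minute 10, so it starts at minute 10 and finishes at 10 + 30 = minute 40.
P cannot begin until J (finishes minute 40). It runs from minute 40 to 40 + 65 = minute 105.
K waits on J (finishes minute 40), so it starts at minute 40 and finishes at 40 + 35 = minute 75.
L needs all of K (finishes minute 75, plus 5-minute gap → minute 80); P (finishes minute 105). That puts its earliest start at minute 105; it finishes at 105 + 49 = minute 154.
M needs all of L (finishes minute 154, plus 5-minute gap → minute 159); K (finishes minute 75); P (finishes minute 105). That puts its earliest start at minute 159; it finishes at 159 + 23 = minute 182.
O waits on M (finishes minute 182, plus 5-minute gap → minute 187); P (finishes minute 105); J (finishes minute 40). The latest of these is minute 187, which is the earliest O can start.

187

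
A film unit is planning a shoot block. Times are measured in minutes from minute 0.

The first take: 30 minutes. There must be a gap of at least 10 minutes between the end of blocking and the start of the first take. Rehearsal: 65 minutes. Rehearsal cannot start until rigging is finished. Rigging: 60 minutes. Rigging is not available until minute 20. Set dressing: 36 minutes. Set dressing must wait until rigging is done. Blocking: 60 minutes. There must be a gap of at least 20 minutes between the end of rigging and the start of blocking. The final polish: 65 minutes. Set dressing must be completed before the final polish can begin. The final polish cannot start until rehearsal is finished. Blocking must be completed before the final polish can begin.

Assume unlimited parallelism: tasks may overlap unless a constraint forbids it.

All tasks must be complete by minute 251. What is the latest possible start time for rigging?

46

The final polish has no dependents, so it just needs to finish by minute 251. Starting by 251 − 65 = minute 186 achieves that.
Set dressing must finish before the final polish (must start by minute 186). With a 36-minute duration, set dressing must start by 186 − 36 = minute 150.
Nothing follows the first take; the deadline of minute 251 is its only limit. It must start by 251 − 30 = minute 221.
Blocking must finish in time for the final polish (must start by minute 186); the first take (must start by minute 221, minus 10-minute gap → minute 211). The tightest is minute 186, so blocking must start by 186 − 60 = minute 126.
Rehearsal has to be done before the final polish (must start by minute 186). That means finishing by minute 186, i.e. starting by 186 − 65 = minute 121.
For rigging: set dressing (must start by minute 150); blocking (must start by minute 126, minus 20-minute gap → minute 106); rehearsal (must start by minute 121). The most restrictive is minute 106; with a 60-minute duration, rigging must start by minute 46.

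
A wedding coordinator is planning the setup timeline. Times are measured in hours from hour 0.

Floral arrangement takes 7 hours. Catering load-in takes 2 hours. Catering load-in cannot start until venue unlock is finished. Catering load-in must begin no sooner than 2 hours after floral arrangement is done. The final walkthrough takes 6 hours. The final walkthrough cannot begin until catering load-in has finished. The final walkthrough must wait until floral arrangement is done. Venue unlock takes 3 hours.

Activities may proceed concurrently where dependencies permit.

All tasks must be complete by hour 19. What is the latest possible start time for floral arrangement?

The final walkthrough has no dependents, so it just needs to finish by hour 19. Starting by 19 − 6 = hour 13 achieves that.
Catering load-in feeds into the final walkthrough (must start by hour 13); so catering load-in must finish by hour 13 and therefore start by hour 11.
Floral arrangement feeds catering load-in (must start by hour 11, minus 2-hour gap → hour 9); the final walkthrough (must start by hour 13). Taking the minimum, floral arrangement must finish by hour 9 and start by 9 − 7 = hour 2.

2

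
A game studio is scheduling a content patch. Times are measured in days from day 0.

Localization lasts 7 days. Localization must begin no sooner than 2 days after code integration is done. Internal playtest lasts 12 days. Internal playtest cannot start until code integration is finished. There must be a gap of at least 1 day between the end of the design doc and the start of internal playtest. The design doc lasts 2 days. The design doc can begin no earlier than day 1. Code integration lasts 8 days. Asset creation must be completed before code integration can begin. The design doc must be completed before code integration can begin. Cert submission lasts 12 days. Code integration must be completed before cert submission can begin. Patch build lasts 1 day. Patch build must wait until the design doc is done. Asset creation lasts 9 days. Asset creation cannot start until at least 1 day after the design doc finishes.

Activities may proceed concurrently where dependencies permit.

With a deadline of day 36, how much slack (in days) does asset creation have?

The design doc cannot begin until its own release at day 1. It runs from day 1 to 1 + 2 = day 3.
After the design doc (finishes day 3, plus 1-day gap → day 4), asset creation can start at day 4 and finishes at day 13.

Working backward from the deadline:
To finish by day 36, internal playtest (duration 12) must start no later than day 24.
To finish by day 36, localization (duration 7) must start no later than day 29.
To finish by day 36, cert submission (duration 12) must start no later than day 24.
Code integration must finish in time for internal playtest (must start by day 24); localization (must start by day 29, minus 2-day gap → day 27); cert submission (must start by day 24). The tightest is day 24, so code integration must start by 24 − 8 = day 16.
Since code integration (must start by day 16) depends on it, asset creation must finish by day 16. Backing off its 9-day duration gives a latest start of day 7.
So asset creation can start as early as day 4 and as late as day 7, giving 7 − 4 = 3 days of slack.

3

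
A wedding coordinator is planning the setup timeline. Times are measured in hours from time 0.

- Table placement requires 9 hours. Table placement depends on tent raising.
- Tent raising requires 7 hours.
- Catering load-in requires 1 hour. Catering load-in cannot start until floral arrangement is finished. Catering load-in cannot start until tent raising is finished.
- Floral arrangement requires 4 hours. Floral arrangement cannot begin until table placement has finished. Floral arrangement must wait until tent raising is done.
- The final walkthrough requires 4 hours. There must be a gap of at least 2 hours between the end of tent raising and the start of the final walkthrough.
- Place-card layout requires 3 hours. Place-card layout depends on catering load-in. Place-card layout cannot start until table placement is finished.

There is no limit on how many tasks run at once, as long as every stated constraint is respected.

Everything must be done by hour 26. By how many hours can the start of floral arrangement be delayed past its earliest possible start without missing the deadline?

2

Tent raising can start immediately at hour 0; it finishes at hour 7.
Table placement waits on tent raising (finishes hour 7), so it starts at hour 7 and finishes at 7 + 9 = hour 16.
Floral arrangement cannot start until table placement (finishes hour 16); tent raising (finishes hour 7). The controlling bound is hour 16, so floral arrangement finishes at 16 + 4 = hour 20.

Working backward from the deadline:
Place-card layout has no dependents, so it just needs to finish by hour 26. Starting by 26 − 3 = hour 23 achieves that.
Catering load-in feeds into place-card layout (must start by hour 23); so catering load-in must finish by hour 23 and therefore start by hour 22.
Floral arrangement must finish before catering load-in (must start by hour 22). With a 4-hour duration, floral arrangement must start by 22 − 4 = hour 18.
So floral arrangement can start as early as hour 16 and as late as hour 18, giving 18 − 16 = 2 hours of slack.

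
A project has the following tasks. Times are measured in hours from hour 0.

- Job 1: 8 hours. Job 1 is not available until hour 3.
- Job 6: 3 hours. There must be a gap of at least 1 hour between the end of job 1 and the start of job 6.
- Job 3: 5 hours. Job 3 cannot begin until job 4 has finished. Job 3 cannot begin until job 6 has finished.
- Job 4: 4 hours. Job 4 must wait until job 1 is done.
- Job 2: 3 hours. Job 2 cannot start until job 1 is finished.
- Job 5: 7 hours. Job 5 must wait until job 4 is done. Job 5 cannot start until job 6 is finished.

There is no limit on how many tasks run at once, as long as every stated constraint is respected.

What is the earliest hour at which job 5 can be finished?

22

After its own release at hour 3, job 1 can start at hour 3 and finishes at hour 11.
After job 1 (finishes hour 11, plus 1-hour gap → hour 12), job 6 can start at hour 12 and finishes at hour 15.
Job 4 waits on job 1 (finishes hour 11), so it starts at hour 11 and finishes at 11 + 4 = hour 15.
Job 5 needs all of job 4 (finishes hour 15); job 6 (finishes hour 15). That puts its earliest start at hour 15; it finishes at 15 + 7 = hour 22.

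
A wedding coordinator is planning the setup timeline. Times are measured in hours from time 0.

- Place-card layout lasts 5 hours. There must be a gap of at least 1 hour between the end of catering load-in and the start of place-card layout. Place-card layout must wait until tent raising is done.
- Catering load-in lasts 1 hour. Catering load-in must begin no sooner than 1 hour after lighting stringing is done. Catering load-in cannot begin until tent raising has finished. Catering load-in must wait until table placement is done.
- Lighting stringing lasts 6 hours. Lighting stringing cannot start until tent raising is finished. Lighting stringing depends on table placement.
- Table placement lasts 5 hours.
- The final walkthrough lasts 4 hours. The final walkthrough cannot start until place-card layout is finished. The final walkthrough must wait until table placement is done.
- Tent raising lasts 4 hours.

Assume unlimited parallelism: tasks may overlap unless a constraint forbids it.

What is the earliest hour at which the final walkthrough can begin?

19

Table placement has no prerequisites, so it starts at hour 0 and finishes at hour 5.
Tent raising can start immediately at hour 0; it finishes at hour 4.
Lighting stringing has to wait for tent raising (finishes hour 4); table placement (finishes hour 5). The latest of these is hour 5, so lighting stringing runs hour 5 to 5 + 6 = hour 11.
Catering load-in needs all of lighting stringing (finishes hour 11, plus 1-hour gap → hour 12); tent raising (finishes hour 4); table placement (finishes hour 5). That puts its earliest start at hour 12; it finishes at 12 + 1 = hour 13.
Place-card layout has to wait for catering load-in (finishes hour 13, plus 1-hour gap → hour 14); tent raising (finishes hour 4). The latest of these is hour 14, so place-card layout runs hour 14 to 14 + 5 = hour 19.
The final walkthrough waits on place-card layout (finishes hour 19); table placement (finishes hour 5). The latest of these is hour 19, which is the earliest the final walkthrough can start.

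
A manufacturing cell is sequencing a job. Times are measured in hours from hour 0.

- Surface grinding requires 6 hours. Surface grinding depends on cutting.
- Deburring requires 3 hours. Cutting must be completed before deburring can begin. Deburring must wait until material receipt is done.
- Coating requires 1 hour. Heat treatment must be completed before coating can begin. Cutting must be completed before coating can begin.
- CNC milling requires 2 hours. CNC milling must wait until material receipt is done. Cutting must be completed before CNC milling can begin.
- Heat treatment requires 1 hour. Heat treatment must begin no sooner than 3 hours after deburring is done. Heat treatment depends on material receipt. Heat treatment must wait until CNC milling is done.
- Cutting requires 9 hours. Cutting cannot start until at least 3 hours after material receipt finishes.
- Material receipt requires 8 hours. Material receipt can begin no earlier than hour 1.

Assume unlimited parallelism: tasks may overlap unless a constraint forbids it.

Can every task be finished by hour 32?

Yes

Material receipt cannot begin until its own release at hour 1. It runs from hour 1 to 1 + 8 = hour 9.
After material receipt (finishes hour 9, plus 3-hour gap → hour 12), cutting can start at hour 12 and finishes at hour 21.
After cutting (finishes hour 21), surface grinding can start at hour 21 and finishes at hour 27.
For CNC milling: material receipt (finishes hour 9); cutting (finishes hour 21). Taking the maximum gives a start of hour 21, and it finishes at 21 + 2 = hour 23.
Deburring has to wait for cutting (finishes hour 21); material receipt (finishes hour 9). The latest of these is hour 21, so deburring runs hour 21 to 21 + 3 = hour 24.
Heat treatment cannot start until deburring (finishes hour 24, plus 3-hour gap → hour 27); material receipt (finishes hour 9); CNC milling (finishes hour 23). The controlling bound is hour 27, so heat treatment finishes at 27 + 1 = hour 28.
For coating: heat treatment (finishes hour 28); cutting (finishes hour 21). Taking the maximum gives a start of hour 28, and it finishes at 28 + 1 = hour 29.
Every task is finished by hour 29, which is no later than the deadline of 32, so the schedule is feasible.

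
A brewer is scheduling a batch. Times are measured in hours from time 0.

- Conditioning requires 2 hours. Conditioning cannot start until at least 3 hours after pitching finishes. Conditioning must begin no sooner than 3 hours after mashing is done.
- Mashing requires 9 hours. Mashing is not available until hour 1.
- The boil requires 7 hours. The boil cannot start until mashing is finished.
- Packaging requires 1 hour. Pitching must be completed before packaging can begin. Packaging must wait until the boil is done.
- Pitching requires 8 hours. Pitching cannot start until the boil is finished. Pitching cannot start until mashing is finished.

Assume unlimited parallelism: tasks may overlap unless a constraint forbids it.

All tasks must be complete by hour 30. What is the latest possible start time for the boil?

10

Nothing follows conditioning; the deadline of hour 30 is its only limit. It must start by 30 − 2 = hour 28.
Packaging must finish by hour 30; it takes 1 hour, so it must start by 30 − 1 = hour 29.
Pitching must finish in time for conditioning (must start by hour 28, minus 3-hour gap → hour 25); packaging (must start by hour 29). The tightest is hour 25, so pitching must start by 25 − 8 = hour 17.
The boil feeds pitching (must start by hour 17); packaging (must start by hour 29). Taking the minimum, the boil must finish by hour 17 and start by 17 − 7 = hour 10.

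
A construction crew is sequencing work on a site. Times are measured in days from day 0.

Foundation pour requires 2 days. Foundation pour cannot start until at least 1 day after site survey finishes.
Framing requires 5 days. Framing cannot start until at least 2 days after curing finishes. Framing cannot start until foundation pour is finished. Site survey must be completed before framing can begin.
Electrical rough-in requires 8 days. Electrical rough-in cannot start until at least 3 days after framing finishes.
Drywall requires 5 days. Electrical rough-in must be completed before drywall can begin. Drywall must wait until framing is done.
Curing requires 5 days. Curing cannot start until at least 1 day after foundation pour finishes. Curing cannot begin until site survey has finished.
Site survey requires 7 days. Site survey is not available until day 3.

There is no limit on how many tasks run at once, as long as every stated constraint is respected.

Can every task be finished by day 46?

Site survey cannot begin until its own release at day 3. It runs from day 3 to 3 + 7 = day 10.
After site survey (finishes day 10, plus 1-day gap → day 11), foundation pour can start at day 11 and finishes at day 13.
Curing has to wait for foundation pour (finishes day 13, plus 1-day gap → day 14); site survey (finishes day 10). The latest of these is day 14, so curing runs day 14 to 14 + 5 = day 19.
Framing needs all of curing (finishes day 19, plus 2-day gap → day 21); foundation pour (finishes day 13); site survey (finishes day 10). That puts its earliest start at day 21; it finishes at 21 + 5 = day 26.
After framing (finishes day 26, plus 3-day gap → day 29), electrical rough-in can start at day 29 and finishes at day 37.
For drywall: electrical rough-in (finishes day 37); framing (finishes day 26). Taking the maximum gives a start of day 37, and it finishes at 37 + 5 = day 42.
Every task is finished by day 42, which is no later than the deadline of 46, so the schedule is feasible.

Yes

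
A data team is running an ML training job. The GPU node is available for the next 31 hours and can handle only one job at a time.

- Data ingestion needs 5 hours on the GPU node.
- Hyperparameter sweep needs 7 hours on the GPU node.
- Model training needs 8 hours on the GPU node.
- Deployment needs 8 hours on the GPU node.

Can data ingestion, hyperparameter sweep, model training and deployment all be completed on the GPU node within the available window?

Running back to back, the jobs need 5 + 7 + 8 + 8 = 28 hours on the GPU node.
Since 28 ≤ 31, they fit within the window.

Yes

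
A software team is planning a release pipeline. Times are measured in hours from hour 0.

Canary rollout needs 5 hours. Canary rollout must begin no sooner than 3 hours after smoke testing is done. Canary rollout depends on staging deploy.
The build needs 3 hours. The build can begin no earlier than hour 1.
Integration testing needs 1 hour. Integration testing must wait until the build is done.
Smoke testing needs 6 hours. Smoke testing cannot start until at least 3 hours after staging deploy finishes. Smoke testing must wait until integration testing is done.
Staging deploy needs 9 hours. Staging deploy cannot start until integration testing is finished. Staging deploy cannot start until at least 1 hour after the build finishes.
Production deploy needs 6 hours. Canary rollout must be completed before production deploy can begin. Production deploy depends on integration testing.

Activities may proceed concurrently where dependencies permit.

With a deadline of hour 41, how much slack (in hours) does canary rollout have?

After its own release at hour 1, the build can start at hour 1 and finishes at hour 4.
Integration testing cannot begin until the build (finishes hour 4). It runs from hour 4 to 4 + 1 = hour 5.
Staging deploy has to wait for integration testing (finishes hour 5); the build (finishes hour 4, plus 1-hour gap → hour 5). The latest of these is hour 5, so staging deploy runs hour 5 to 5 + 9 = hour 14.
For smoke testing: staging deploy (finishes hour 14, plus 3-hour gap → hour 17); integration testing (finishes hour 5). Taking the maximum gives a start of hour 17, and it finishes at 17 + 6 = hour 23.
Canary rollout has to wait for smoke testing (finishes hour 23, plus 3-hour gap → hour 26); staging deploy (finishes hour 14). The latest of these is hour 26, so canary rollout runs hour 26 to 26 + 5 = hour 31.

Working backward from the deadline:
Nothing follows production deploy; the deadline of hour 41 is its only limit. It must start by 41 − 6 = hour 35.
Since production deploy (must start by hour 35) depends on it, canary rollout must finish by hour 35. Backing off its 5-hour duration gives a latest start of hour 30.
So canary rollout can start as early as hour 26 and as late as hour 30, giving 30 − 26 = 4 hours of slack.

4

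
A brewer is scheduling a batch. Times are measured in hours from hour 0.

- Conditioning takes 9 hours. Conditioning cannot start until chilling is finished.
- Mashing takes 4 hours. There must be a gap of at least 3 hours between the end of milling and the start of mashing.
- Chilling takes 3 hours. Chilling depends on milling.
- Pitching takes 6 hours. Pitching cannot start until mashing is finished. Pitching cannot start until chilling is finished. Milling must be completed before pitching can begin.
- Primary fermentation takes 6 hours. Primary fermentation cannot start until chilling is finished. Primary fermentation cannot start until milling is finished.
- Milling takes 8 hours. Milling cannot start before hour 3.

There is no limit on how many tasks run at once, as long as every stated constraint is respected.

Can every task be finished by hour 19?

No

Milling waits on its own release at hour 3, so it starts at hour 3 and finishes at 3 + 8 = hour 11.
Chilling waits on milling (finishes hour 11), so it starts at hour 11 and finishes at 11 + 3 = hour 14.
After chilling (finishes hour 14), conditioning can start at hour 14 and finishes at hour 23.
For primary fermentation: chilling (finishes hour 14); milling (finishes hour 11). Taking the maximum gives a start of hour 14, and it finishes at 14 + 6 = hour 20.
Mashing waits on milling (finishes hour 11, plus 3-hour gap → hour 14), so it starts at hour 14 and finishes at 14 + 4 = hour 18.
Pitching needs all of mashing (finishes hour 18); chilling (finishes hour 14); milling (finishes hour 11). That puts its earliest start at hour 18; it finishes at 18 + 6 = hour 24.
The earliest everything can be done is hour 24, which is after the deadline of 19, so it is not possible.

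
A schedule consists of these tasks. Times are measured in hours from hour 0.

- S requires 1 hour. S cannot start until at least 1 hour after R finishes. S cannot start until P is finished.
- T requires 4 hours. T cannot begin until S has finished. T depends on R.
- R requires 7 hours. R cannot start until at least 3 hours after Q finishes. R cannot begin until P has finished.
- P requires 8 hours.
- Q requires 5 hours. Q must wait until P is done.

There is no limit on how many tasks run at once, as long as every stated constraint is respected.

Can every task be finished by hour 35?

Yes

P has no prerequisites, so it starts at hour 0 and finishes at hour 8.
After P (finishes hour 8), Q can start at hour 8 and finishes at hour 13.
R cannot start until Q (finishes hour 13, plus 3-hour gap → hour 16); P (finishes hour 8). The controlling bound is hour 16, so R finishes at 16 + 7 = hour 23.
For S: R (finishes hour 23, plus 1-hour gap → hour 24); P (finishes hour 8). Taking the maximum gives a start of hour 24, and it finishes at 24 + 1 = hour 25.
T needs all of S (finishes hour 25); R (finishes hour 23). That puts its earliest start at hour 25; it finishes at 25 + 4 = hour 29.
Every task is finished by hour 29, which is no later than the deadline of 35, so the schedule is feasible.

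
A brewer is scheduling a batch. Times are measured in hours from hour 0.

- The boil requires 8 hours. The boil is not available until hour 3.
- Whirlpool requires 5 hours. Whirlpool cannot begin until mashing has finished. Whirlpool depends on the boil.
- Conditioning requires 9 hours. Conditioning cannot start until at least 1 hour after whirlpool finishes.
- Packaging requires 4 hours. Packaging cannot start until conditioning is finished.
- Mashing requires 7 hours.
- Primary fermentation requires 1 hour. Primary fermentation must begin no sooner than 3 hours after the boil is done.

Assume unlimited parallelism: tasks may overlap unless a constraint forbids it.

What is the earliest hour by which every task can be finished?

30

The boil cannot begin until its own release at hour 3. It runs from hour 3 to 3 + 8 = hour 11.
Primary fermentation waits on the boil (finishes hour 11, plus 3-hour gap → hour 14), so it starts at hour 14 and finishes at 14 + 1 = hour 15.
Mashing has no prerequisites, so it starts at hour 0 and finishes at hour 7.
Whirlpool cannot start until mashing (finishes hour 7); the boil (finishes hour 11). The controlling bound is hour 11, so whirlpool finishes at 11 + 5 = hour 16.
Conditioning cannot begin until whirlpool (finishes hour 16, plus 1-hour gap → hour 17). It runs from hour 17 to 17 + 9 = hour 26.
Packaging cannot begin until conditioning (finishes hour 26). It runs from hour 26 to 26 + 4 = hour 30.
All tasks are finished once the last one completes. Finish times: Mashing at 7, The boil at 11, Whirlpool at 16, Primary fermentation at 15, Conditioning at 26, Packaging at 30. The latest is hour 30.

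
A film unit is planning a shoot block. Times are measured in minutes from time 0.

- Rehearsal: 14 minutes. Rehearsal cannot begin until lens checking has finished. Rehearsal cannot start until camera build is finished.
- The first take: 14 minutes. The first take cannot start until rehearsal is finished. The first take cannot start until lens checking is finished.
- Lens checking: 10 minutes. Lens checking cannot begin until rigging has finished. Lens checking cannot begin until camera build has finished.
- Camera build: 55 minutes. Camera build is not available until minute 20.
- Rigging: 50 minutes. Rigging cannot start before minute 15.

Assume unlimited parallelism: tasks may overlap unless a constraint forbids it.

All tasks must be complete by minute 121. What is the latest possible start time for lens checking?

To finish by minute 121, the first take (duration 14) must start no later than minute 107.
Rehearsal has to be done before the first take (must start by minute 107). That means finishing by minute 107, i.e. starting by 107 − 14 = minute 93.
Lens checking must finish in time for rehearsal (must start by minute 93); the first take (must start by minute 107). The tightest is minute 93, so lens checking must start by 93 − 10 = minute 83.

83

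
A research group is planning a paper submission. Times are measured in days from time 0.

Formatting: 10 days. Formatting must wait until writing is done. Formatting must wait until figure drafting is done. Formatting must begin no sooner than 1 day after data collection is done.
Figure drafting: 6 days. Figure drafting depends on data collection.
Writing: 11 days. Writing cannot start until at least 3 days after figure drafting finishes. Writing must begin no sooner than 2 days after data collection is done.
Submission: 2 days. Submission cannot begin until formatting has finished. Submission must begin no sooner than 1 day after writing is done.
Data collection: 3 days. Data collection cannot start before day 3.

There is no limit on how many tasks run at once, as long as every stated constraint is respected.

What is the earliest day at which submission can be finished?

38

Data collection waits on its own release at day 3, so it starts at day 3 and finishes at 3 + 3 = day 6.
Figure drafting cannot begin until data collection (finishes day 6). It runs from day 6 to 6 + 6 = day 12.
Writing needs all of figure drafting (finishes day 12, plus 3-day gap → day 15); data collection (finishes day 6, plus 2-day gap → day 8). That puts its earliest start at day 15; it finishes at 15 + 11 = day 26.
Formatting has to wait for writing (finishes day 26); figure drafting (finishes day 12); data collection (finishes day 6, plus 1-day gap → day 7). The latest of these is day 26, so formatting runs day 26 to 26 + 10 = day 36.
For submission: formatting (finishes day 36); writing (finishes day 26, plus 1-day gap → day 27). Taking the maximum gives a start of day 36, and it finishes at 36 + 2 = day 38.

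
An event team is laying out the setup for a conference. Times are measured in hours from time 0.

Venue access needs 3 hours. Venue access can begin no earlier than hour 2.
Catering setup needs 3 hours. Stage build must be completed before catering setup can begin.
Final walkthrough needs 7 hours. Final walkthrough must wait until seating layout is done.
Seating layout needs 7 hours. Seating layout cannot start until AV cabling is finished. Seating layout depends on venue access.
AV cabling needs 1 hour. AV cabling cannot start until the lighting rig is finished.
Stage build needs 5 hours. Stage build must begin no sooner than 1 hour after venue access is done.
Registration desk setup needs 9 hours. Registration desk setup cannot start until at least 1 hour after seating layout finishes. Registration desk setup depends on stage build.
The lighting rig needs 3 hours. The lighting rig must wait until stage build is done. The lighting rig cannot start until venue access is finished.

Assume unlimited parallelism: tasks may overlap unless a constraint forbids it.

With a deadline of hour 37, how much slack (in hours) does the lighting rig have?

After its own release at hour 2, venue access can start at hour 2 and finishes at hour 5.
Stage build waits on venue access (finishes hour 5, plus 1-hour gap → hour 6), so it starts at hour 6 and finishes at 6 + 5 = hour 11.
For the lighting rig: stage build (finishes hour 11); venue access (finishes hour 5). Taking the maximum gives a start of hour 11, and it finishes at 11 + 3 = hour 14.

Working backward from the deadline:
Nothing follows registration desk setup; the deadline of hour 37 is its only limit. It must start by 37 − 9 = hour 28.
To finish by hour 37, final walkthrough (duration 7) must start no later than hour 30.
For seating layout: registration desk setup (must start by hour 28, minus 1-hour gap → hour 27); final walkthrough (must start by hour 30). The most restrictive is hour 27; with a 7-hour duration, seating layout must start by hour 20.
AV cabling has to be done before seating layout (must start by hour 20). That means finishing by hour 20, i.e. starting by 20 − 1 = hour 19.
Since AV cabling (must start by hour 19) depends on it, the lighting rig must finish by hour 19. Backing off its 3-hour duration gives a latest start of hour 16.
So the lighting rig can start as early as hour 11 and as late as hour 16, giving 16 − 11 = 5 hours of slack.

5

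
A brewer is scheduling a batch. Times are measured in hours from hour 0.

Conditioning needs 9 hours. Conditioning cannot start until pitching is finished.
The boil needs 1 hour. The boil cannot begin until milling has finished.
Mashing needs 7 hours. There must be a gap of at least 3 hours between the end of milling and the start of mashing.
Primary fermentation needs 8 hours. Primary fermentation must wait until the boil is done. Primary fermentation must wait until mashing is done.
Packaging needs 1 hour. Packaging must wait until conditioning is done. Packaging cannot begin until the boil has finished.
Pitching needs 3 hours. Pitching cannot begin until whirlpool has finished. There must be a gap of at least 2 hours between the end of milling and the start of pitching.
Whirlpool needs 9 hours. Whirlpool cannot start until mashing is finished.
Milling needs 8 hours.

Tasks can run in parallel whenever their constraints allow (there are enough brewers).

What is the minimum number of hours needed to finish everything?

Milling has no prerequisites, so it starts at hour 0 and finishes at hour 8.
The boil waits on milling (finishes hour 8), so it starts at hour 8 and finishes at 8 + 1 = hour 9.
After milling (finishes hour 8, plus 3-hour gap → hour 11), mashing can start at hour 11 and finishes at hour 18.
Primary fermentation has to wait for the boil (finishes hour 9); mashing (finishes hour 18). The latest of these is hour 18, so primary fermentation runs hour 18 to 18 + 8 = hour 26.
Whirlpool waits on mashing (finishes hour 18), so it starts at hour 18 and finishes at 18 + 9 = hour 27.
For pitching: whirlpool (finishes hour 27); milling (finishes hour 8, plus 2-hour gap → hour 10). Taking the maximum gives a start of hour 27, and it finishes at 27 + 3 = hour 30.
After pitching (finishes hour 30), conditioning can start at hour 30 and finishes at hour 39.
Packaging needs all of conditioning (finishes hour 39); the boil (finishes hour 9). That puts its earliest start at hour 39; it finishes at 39 + 1 = hour 40.
All tasks are finished once the last one completes. Finish times: Milling at 8, Mashing at 18, The boil at 9, Whirlpool at 27, Pitching at 30, Primary fermentation at 26, Conditioning at 39, Packaging at 40. The latest is hour 40.

40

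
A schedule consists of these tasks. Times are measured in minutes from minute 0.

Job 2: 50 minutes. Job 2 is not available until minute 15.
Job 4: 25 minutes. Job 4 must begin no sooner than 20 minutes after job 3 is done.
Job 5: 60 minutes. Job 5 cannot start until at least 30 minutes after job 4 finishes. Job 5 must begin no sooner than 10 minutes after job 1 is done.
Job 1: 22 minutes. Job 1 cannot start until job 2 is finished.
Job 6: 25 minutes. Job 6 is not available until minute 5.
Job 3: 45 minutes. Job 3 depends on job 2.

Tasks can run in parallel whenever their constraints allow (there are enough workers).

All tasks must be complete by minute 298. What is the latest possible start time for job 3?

Job 5 must finish by minute 298; it takes 60 minutes, so it must start by 298 − 60 = minute 238.
Job 4 feeds into job 5 (must start by minute 238, minus 30-minute gap → minute 208); so job 4 must finish by minute 208 and therefore start by minute 183.
Job 3 must finish before job 4 (must start by minute 183, minus 20-minute gap → minute 163). With a 45-minute duration, job 3 must start by 163 − 45 = minute 118.

118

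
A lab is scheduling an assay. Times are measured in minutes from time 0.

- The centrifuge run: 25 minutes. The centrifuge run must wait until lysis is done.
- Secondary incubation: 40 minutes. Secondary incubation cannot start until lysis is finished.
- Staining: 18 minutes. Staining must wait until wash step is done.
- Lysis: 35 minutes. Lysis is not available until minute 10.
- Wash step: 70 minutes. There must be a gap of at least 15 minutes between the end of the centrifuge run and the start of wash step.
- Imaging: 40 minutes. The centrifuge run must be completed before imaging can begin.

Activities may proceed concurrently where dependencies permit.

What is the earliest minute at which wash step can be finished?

155

Lysis cannot begin until its own release at minute 10. It runs from minute 10 to 10 + 35 = minute 45.
After lysis (finishes minute 45), the centrifuge run can start at minute 45 and finishes at minute 70.
Wash step waits on the centrifuge run (finishes minute 70, plus 15-minute gap → minute 85), so it starts at minute 85 and finishes at 85 + 70 = minute 155.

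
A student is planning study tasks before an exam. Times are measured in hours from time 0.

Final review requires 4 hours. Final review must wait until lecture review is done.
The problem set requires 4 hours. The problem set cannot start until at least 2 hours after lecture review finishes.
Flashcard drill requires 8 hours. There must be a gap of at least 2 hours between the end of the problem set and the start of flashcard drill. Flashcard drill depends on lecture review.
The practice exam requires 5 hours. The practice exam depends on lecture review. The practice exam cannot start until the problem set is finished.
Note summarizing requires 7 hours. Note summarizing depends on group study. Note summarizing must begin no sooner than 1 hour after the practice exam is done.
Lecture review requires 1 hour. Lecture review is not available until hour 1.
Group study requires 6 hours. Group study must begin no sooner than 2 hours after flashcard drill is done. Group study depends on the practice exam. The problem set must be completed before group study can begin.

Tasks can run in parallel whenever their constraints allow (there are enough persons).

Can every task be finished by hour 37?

Yes

After its own release at hour 1, lecture review can start at hour 1 and finishes at hour 2.
Final review waits on lecture review (finishes hour 2), so it starts at hour 2 and finishes at 2 + 4 = hour 6.
The problem set waits on lecture review (finishes hour 2, plus 2-hour gap → hour 4), so it starts at hour 4 and finishes at 4 + 4 = hour 8.
The practice exam needs all of lecture review (finishes hour 2); the problem set (finishes hour 8). That puts its earliest start at hour 8; it finishes at 8 + 5 = hour 13.
Flashcard drill cannot start until the problem set (finishes hour 8, plus 2-hour gap → hour 10); lecture review (finishes hour 2). The controlling bound is hour 10, so flashcard drill finishes at 10 + 8 = hour 18.
Group study cannot start until flashcard drill (finishes hour 18, plus 2-hour gap → hour 20); the practice exam (finishes hour 13); the problem set (finishes hour 8). The controlling bound is hour 20, so group study finishes at 20 + 6 = hour 26.
Note summarizing needs all of group study (finishes hour 26); the practice exam (finishes hour 13, plus 1-hour gap → hour 14). That puts its earliest start at hour 26; it finishes at 26 + 7 = hour 33.
Every task is finished by hour 33, which is no later than the deadline of 37, so the schedule is feasible.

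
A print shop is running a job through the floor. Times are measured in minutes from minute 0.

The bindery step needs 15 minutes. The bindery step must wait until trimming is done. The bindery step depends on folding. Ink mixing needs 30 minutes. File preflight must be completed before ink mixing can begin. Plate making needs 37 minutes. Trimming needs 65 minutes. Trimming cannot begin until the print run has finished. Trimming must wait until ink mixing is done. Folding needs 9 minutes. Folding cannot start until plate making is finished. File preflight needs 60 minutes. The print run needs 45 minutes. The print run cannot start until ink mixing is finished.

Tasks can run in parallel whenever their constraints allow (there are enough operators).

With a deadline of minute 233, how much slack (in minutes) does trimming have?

18

File preflight has no prerequisites, so it starts at minute 0 and finishes at minute 60.
After file preflight (finishes minute 60), ink mixing can start at minute 60 and finishes at minute 90.
The print run cannot begin until ink mixing (finishes minute 90). It runs from minute 90 to 90 + 45 = minute 135.
Trimming cannot start until the print run (finishes minute 135); ink mixing (finishes minute 90). The controlling bound is minute 135, so trimming finishes at 135 + 65 = minute 200.

Working backward from the deadline:
Nothing follows the bindery step; the deadline of minute 233 is its only limit. It must start by 233 − 15 = minute 218.
Trimming has to be done before the bindery step (must start by minute 218). That means finishing by minute 218, i.e. starting by 218 − 65 = minute 153.
So trimming can start as early as minute 135 and as late as minute 153, giving 153 − 135 = 18 minutes of slack.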